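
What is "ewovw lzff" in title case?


Input string: 'ewovw lzff'
Operation: capitalize first letter of each word
Word transformations: 'ewovw'->'Ewovw', 'lzff'->'Lzff'
Result: Ewovw Lzff


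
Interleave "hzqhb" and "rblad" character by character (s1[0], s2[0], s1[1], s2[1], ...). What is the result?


String 1: 'hzqhb'
String 2: 'rblad'
Operation: alternate characters
Pairs: 'h'+'r', 'z'+'b', 'q'+'l', 'h'+'a', 'b'+'d'
Result: hrzbqlhabd


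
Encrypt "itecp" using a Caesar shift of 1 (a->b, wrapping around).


Input: 'itecp', shift = 1
Operation: for each letter, (position + 1) mod 26
Mapping: 'i'(8+1=9)->'j', 't'(19+1=20)->'u', 'e'(4+1=5)->'f', 'c'(2+1=3)->'d', 'p'(15+1=16)->'q'
Result: jufdq


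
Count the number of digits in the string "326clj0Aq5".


Input string: '326clj0Aq5'
Operation: count digit characters (0-9)
Scan: '3'(digit), '2'(digit), '6'(digit), 'c', 'l', 'j', '0'(digit), 'A', 'q', '5'(digit)
Digits found: 5
Result: 5


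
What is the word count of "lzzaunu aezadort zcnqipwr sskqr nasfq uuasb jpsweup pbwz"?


Input string: 'lzzaunu aezadort zcnqipwr sskqr nasfq uuasb jpsweup pbwz'
Operation: split by spaces
Words found: 'lzzaunu', 'aezadort', 'zcnqipwr', 'sskqr', 'nasfq', 'uuasb', 'jpsweup', 'pbwz'
Word count: 8


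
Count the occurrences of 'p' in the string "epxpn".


Input string: 'epxpn'
Target character: 'p'
Scan each position: s[1]='p', s[3]='p'
Matches found at indices: 1, 3
Total: 2


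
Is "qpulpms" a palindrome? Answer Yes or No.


Input string: 'qpulpms'
Reversed: 'smplupq'
Compare pairs: s[0]='q' vs s[6]='s' (mismatch), s[1]='p' vs s[5]='m' (mismatch), s[2]='u' vs s[4]='p' (mismatch)
Palindrome: No


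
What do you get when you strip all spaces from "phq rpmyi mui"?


Input string: 'phq rpmyi mui'
Operation: remove all spaces
Words: 'phq', 'rpmyi', 'mui'
Join without spaces: phqrpmyimui


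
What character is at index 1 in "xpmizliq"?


Input string: 'xpmizliq'
Operation: get character at index 1
Index mapping: s[0]='x', s[1]='p'
Result: 'p'


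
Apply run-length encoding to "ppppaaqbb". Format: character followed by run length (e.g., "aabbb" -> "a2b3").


Input: 'ppppaaqbb'
Operation: identify consecutive runs
Runs: 'pppp' -> p4, 'aa' -> a2, 'q' -> q1, 'bb' -> b2
Encoded: p4a2q1b2


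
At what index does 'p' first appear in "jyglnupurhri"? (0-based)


Input string: 'jyglnupurhri'
Target: 'p'
Scanning left to right: s[0]='j', s[1]='y', s[2]='g', s[3]='l', s[4]='n', s[5]='u', s[6]='p'
First match at index: 6


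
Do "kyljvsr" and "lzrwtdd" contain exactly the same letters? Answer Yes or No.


String 1: 'kyljvsr' -> sorted: 'jklrsvy'
String 2: 'lzrwtdd' -> sorted: 'ddlrtwz'
Compare sorted forms: 'jklrsvy' != 'ddlrtwz'
Anagram: No


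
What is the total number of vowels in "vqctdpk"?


Input string: 'vqctdpk'
Operation: count vowels (a, e, i, o, u)
Scan: s[0]='v', s[1]='q', s[2]='c', s[3]='t', s[4]='d', s[5]='p', s[6]='k'
Vowels found: 0
Result: 0


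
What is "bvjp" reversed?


Input string: 'bvjp'
Operation: reverse character order
Original order: 'b' -> 'v' -> 'j' -> 'p'
Reversed order: 'p' -> 'j' -> 'v' -> 'b'
Result: pjvb


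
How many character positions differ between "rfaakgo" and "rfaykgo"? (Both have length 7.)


String 1: 'rfaakgo'
String 2: 'rfaykgo'
Compare each position: pos 0: 'r'=='r', pos 1: 'f'=='f', pos 2: 'a'=='a', pos 3: 'a'!='y', pos 4: 'k'=='k', pos 5: 'g'=='g', pos 6: 'o'=='o'
Differing positions: 1
Hamming distance: 1


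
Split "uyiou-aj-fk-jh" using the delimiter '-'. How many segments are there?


Input string: 'uyiou-aj-fk-jh'
Delimiter: '-'
Split result: 'uyiou', 'aj', 'fk', 'jh'
Number of parts: 4


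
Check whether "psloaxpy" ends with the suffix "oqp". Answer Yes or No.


Input string: 'psloaxpy'
Suffix to check: 'oqp'
Last 3 characters of input: 'xpy'
Match: False
Result: No


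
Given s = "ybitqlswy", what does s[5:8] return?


Input string: 'ybitqlswy'
Operation: slice [5:8]
Extract characters: s[5]='l', s[6]='s', s[7]='w'
Result: lsw


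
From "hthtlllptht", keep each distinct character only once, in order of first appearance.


Input: 'hthtlllptht'
Operation: keep first occurrence of each character
Scan: s[0]='h' new -> keep; s[1]='t' new -> keep; s[2]='h' seen -> skip; s[3]='t' seen -> skip; s[4]='l' new -> keep; s[5]='l' seen -> skip; s[6]='l' seen -> skip; s[7]='p' new -> keep; s[8]='t' seen -> skip; s[9]='h' seen -> skip; s[10]='t' seen -> skip
Result: htlp


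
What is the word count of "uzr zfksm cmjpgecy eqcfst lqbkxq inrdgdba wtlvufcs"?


Input string: 'uzr zfksm cmjpgecy eqcfst lqbkxq inrdgdba wtlvufcs'
Operation: split by spaces
Words found: 'uzr', 'zfksm', 'cmjpgecy', 'eqcfst', 'lqbkxq', 'inrdgdba', 'wtlvufcs'
Word count: 7


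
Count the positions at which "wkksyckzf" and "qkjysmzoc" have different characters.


String 1: 'wkksyckzf'
String 2: 'qkjysmzoc'
Compare each position: pos 0: 'w'!='q', pos 1: 'k'=='k', pos 2: 'k'!='j', pos 3: 's'!='y', pos 4: 'y'!='s', pos 5: 'c'!='m', pos 6: 'k'!='z', pos 7: 'z'!='o', pos 8: 'f'!='c'
Differing positions: 8
Hamming distance: 8


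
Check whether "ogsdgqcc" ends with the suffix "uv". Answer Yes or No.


Input string: 'ogsdgqcc'
Suffix to check: 'uv'
Last 2 characters of input: 'cc'
Match: False
Result: No


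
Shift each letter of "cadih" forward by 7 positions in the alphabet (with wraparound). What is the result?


Input: 'cadih', shift = 7
Operation: for each letter, (position + 7) mod 26
Mapping: 'c'(2+7=9)->'j', 'a'(0+7=7)->'h', 'd'(3+7=10)->'k', 'i'(8+7=15)->'p', 'h'(7+7=14)->'o'
Result: jhkpo


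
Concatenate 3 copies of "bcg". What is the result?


Input string: 'bcg'
Operation: repeat 3 times
Concatenation: 'bcg' + 'bcg' + 'bcg'
Result: bcgbcgbcg


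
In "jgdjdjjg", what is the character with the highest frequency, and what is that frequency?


Input: 'jgdjdjjg'
Operation: tally each character
Counts: 'd':2, 'g':2, 'j':4
Maximum: 'j' appears 4 times


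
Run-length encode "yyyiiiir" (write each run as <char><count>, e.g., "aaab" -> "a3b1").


Input: 'yyyiiiir'
Operation: identify consecutive runs
Runs: 'yyy' -> y3, 'iiii' -> i4, 'r' -> r1
Encoded: y3i4r1


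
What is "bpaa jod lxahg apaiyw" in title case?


Input string: 'bpaa jod lxahg apaiyw'
Operation: capitalize first letter of each word
Word transformations: 'bpaa'->'Bpaa', 'jod'->'Jod', 'lxahg'->'Lxahg', 'apaiyw'->'Apaiyw'
Result: Bpaa Jod Lxahg Apaiyw


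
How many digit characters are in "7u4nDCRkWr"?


Input string: '7u4nDCRkWr'
Operation: count digit characters (0-9)
Scan: '7'(digit), 'u', '4'(digit), 'n', 'D', 'C', 'R', 'k', 'W', 'r'
Digits found: 2
Result: 2


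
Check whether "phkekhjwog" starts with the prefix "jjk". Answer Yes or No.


Input string: 'phkekhjwog'
Prefix to check: 'jjk'
First 3 characters of input: 'phk'
Match: False
Result: No


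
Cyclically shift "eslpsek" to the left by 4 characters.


Input: 'eslpsek', shift = 4
Operation: split at index 4 and swap parts
Front part s[0:4] = 'eslp'
Back part s[4:] = 'sek'
Rotated = back + front = 'sek' + 'eslp'
Result: sekeslp


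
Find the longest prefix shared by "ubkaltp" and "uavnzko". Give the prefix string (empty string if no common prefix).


String 1: 'ubkaltp'
String 2: 'uavnzko'
Compare position by position:
pos 0: 'u' vs 'u' match
pos 1: 'b' vs 'a' differ -> stop
Longest common prefix: "u" (length 1)


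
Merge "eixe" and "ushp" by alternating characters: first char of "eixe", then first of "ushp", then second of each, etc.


String 1: 'eixe'
String 2: 'ushp'
Operation: alternate characters
Pairs: 'e'+'u', 'i'+'s', 'x'+'h', 'e'+'p'
Result: euisxhep


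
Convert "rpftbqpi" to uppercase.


Input string: 'rpftbqpi'
Operation: convert each letter to uppercase
Mapping: 'r'->'R', 'p'->'P', 'f'->'F', 't'->'T', 'b'->'B', 'q'->'Q', 'p'->'P', 'i'->'I'
Result: RPFTBQPI


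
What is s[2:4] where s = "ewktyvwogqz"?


Input string: 'ewktyvwogqz'
Operation: slice [2:4]
Extract characters: s[2]='k', s[3]='t'
Result: kt


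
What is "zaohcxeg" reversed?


Input string: 'zaohcxeg'
Operation: reverse character order
Original order: 'z' -> 'a' -> 'o' -> 'h' -> 'c' -> 'x' -> 'e' -> 'g'
Reversed order: 'g' -> 'e' -> 'x' -> 'c' -> 'h' -> 'o' -> 'a' -> 'z'
Result: gexchoaz


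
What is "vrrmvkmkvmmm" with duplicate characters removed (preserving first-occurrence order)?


Input: 'vrrmvkmkvmmm'
Operation: keep first occurrence of each character
Scan: s[0]='v' new -> keep; s[1]='r' new -> keep; s[2]='r' seen -> skip; s[3]='m' new -> keep; s[4]='v' seen -> skip; s[5]='k' new -> keep; s[6]='m' seen -> skip; s[7]='k' seen -> skip; s[8]='v' seen -> skip; s[9]='m' seen -> skip; s[10]='m' seen -> skip; s[11]='m' seen -> skip
Result: vrmk


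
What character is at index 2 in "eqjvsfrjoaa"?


Input string: 'eqjvsfrjoaa'
Operation: get character at index 2
Index mapping: s[0]='e', s[1]='q', s[2]='j'
Result: 'j'


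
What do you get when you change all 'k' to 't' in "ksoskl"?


Input string: 'ksoskl'
Operation: replace 'k' with 't'
Positions of 'k': 0, 4
After replacement: tsostl


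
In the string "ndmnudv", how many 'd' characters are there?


Input string: 'ndmnudv'
Target character: 'd'
Scan each position: s[1]='d', s[5]='d'
Matches found at indices: 1, 5
Total: 2


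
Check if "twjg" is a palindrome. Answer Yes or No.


Input string: 'twjg'
Reversed: 'gjwt'
Compare pairs: s[0]='t' vs s[3]='g' (mismatch), s[1]='w' vs s[2]='j' (mismatch)
Palindrome: No


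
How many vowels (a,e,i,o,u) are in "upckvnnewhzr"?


Input string: 'upckvnnewhzr'
Operation: count vowels (a, e, i, o, u)
Scan: s[0]='u' (vowel), s[1]='p', s[2]='c', s[3]='k', s[4]='v', s[5]='n', s[6]='n', s[7]='e' (vowel), s[8]='w', s[9]='h', s[10]='z', s[11]='r'
Vowels found: 2
Result: 2


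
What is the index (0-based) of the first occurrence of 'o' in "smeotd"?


Input string: 'smeotd'
Target: 'o'
Scanning left to right: s[0]='s', s[1]='m', s[2]='e', s[3]='o'
First match at index: 3


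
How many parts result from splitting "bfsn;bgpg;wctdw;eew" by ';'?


Input string: 'bfsn;bgpg;wctdw;eew'
Delimiter: ';'
Split result: 'bfsn', 'bgpg', 'wctdw', 'eew'
Number of parts: 4


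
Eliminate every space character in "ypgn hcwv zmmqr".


Input string: 'ypgn hcwv zmmqr'
Operation: remove all spaces
Words: 'ypgn', 'hcwv', 'zmmqr'
Join without spaces: ypgnhcwvzmmqr


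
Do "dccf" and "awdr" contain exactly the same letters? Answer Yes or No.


String 1: 'dccf' -> sorted: 'ccdf'
String 2: 'awdr' -> sorted: 'adrw'
Compare sorted forms: 'ccdf' != 'adrw'
Anagram: No


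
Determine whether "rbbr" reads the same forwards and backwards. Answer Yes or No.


Input string: 'rbbr'
Reversed: 'rbbr'
Compare pairs: s[0]='r' vs s[3]='r' (match), s[1]='b' vs s[2]='b' (match)
Palindrome: Yes


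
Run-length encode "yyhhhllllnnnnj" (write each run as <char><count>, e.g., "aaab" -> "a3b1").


Input: 'yyhhhllllnnnnj'
Operation: identify consecutive runs
Runs: 'yy' -> y2, 'hhh' -> h3, 'llll' -> l4, 'nnnn' -> n4, 'j' -> j1
Encoded: y2h3l4n4j1


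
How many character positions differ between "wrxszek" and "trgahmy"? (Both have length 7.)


String 1: 'wrxszek'
String 2: 'trgahmy'
Compare each position: pos 0: 'w'!='t', pos 1: 'r'=='r', pos 2: 'x'!='g', pos 3: 's'!='a', pos 4: 'z'!='h', pos 5: 'e'!='m', pos 6: 'k'!='y'
Differing positions: 6
Hamming distance: 6


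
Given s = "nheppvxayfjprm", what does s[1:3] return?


Input string: 'nheppvxayfjprm'
Operation: slice [1:3]
Extract characters: s[1]='h', s[2]='e'
Result: he


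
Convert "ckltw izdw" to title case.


Input string: 'ckltw izdw'
Operation: capitalize first letter of each word
Word transformations: 'ckltw'->'Ckltw', 'izdw'->'Izdw'
Result: Ckltw Izdw


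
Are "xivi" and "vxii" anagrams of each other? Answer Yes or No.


String 1: 'xivi' -> sorted: 'iivx'
String 2: 'vxii' -> sorted: 'iivx'
Compare sorted forms: 'iivx' == 'iivx'
Anagram: Yes


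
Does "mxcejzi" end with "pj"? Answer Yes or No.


Input string: 'mxcejzi'
Suffix to check: 'pj'
Last 2 characters of input: 'zi'
Match: False
Result: No


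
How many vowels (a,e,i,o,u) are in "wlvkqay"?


Input string: 'wlvkqay'
Operation: count vowels (a, e, i, o, u)
Scan: s[0]='w', s[1]='l', s[2]='v', s[3]='k', s[4]='q', s[5]='a' (vowel), s[6]='y'
Vowels found: 1
Result: 1


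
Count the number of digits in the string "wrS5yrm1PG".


Input string: 'wrS5yrm1PG'
Operation: count digit characters (0-9)
Scan: 'w', 'r', 'S', '5'(digit), 'y', 'r', 'm', '1'(digit), 'P', 'G'
Digits found: 2
Result: 2


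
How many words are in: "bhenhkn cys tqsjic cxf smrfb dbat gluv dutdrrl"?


Input string: 'bhenhkn cys tqsjic cxf smrfb dbat gluv dutdrrl'
Operation: split by spaces
Words found: 'bhenhkn', 'cys', 'tqsjic', 'cxf', 'smrfb', 'dbat', 'gluv', 'dutdrrl'
Word count: 8


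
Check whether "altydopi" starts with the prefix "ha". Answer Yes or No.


Input string: 'altydopi'
Prefix to check: 'ha'
First 2 characters of input: 'al'
Match: False
Result: No


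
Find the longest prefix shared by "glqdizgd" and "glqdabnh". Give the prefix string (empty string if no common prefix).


String 1: 'glqdizgd'
String 2: 'glqdabnh'
Compare position by position:
pos 0: 'g' vs 'g' match
pos 1: 'l' vs 'l' match
pos 2: 'q' vs 'q' match
pos 3: 'd' vs 'd' match
pos 4: 'i' vs 'a' differ -> stop
Longest common prefix: "glqd" (length 4)


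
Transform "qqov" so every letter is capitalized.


Input string: 'qqov'
Operation: convert each letter to uppercase
Mapping: 'q'->'Q', 'q'->'Q', 'o'->'O', 'v'->'V'
Result: QQOV


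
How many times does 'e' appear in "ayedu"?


Input string: 'ayedu'
Target character: 'e'
Scan each position: s[2]='e'
Matches found at indices: 2
Total: 1


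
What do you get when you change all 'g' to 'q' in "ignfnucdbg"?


Input string: 'ignfnucdbg'
Operation: replace 'g' with 'q'
Positions of 'g': 1, 9
After replacement: iqnfnucdbq


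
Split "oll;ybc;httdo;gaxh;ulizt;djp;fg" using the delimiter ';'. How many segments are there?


Input string: 'oll;ybc;httdo;gaxh;ulizt;djp;fg'
Delimiter: ';'
Split result: 'oll', 'ybc', 'httdo', 'gaxh', 'ulizt', 'djp', 'fg'
Number of parts: 7


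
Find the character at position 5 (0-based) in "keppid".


Input string: 'keppid'
Operation: get character at index 5
Index mapping: s[0]='k', s[1]='e', s[2]='p', s[3]='p', s[4]='i', s[5]='d'
Result: 'd'


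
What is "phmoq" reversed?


Input string: 'phmoq'
Operation: reverse character order
Original order: 'p' -> 'h' -> 'm' -> 'o' -> 'q'
Reversed order: 'q' -> 'o' -> 'm' -> 'h' -> 'p'
Result: qomhp


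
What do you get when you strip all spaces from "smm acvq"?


Input string: 'smm acvq'
Operation: remove all spaces
Words: 'smm', 'acvq'
Join without spaces: smmacvq


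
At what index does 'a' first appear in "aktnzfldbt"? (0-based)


Input string: 'aktnzfldbt'
Target: 'a'
Scanning left to right: s[0]='a'
First match at index: 0


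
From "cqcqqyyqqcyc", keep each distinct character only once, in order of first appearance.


Input: 'cqcqqyyqqcyc'
Operation: keep first occurrence of each character
Scan: s[0]='c' new -> keep; s[1]='q' new -> keep; s[2]='c' seen -> skip; s[3]='q' seen -> skip; s[4]='q' seen -> skip; s[5]='y' new -> keep; s[6]='y' seen -> skip; s[7]='q' seen -> skip; s[8]='q' seen -> skip; s[9]='c' seen -> skip; s[10]='y' seen -> skip; s[11]='c' seen -> skip
Result: cqy


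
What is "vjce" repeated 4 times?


Input string: 'vjce'
Operation: repeat 4 times
Concatenation: 'vjce' + 'vjce' + 'vjce' + 'vjce'
Result: vjcevjcevjcevjce


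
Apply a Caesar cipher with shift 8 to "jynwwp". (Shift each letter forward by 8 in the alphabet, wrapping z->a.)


Input: 'jynwwp', shift = 8
Operation: for each letter, (position + 8) mod 26
Mapping: 'j'(9+8=17)->'r', 'y'(24+8=32, 32 mod 26=6)->'g', 'n'(13+8=21)->'v', 'w'(22+8=30, 30 mod 26=4)->'e', 'w'(22+8=30, 30 mod 26=4)->'e', 'p'(15+8=23)->'x'
Result: rgveex


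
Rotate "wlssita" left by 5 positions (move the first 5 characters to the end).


Input: 'wlssita', shift = 5
Operation: split at index 5 and swap parts
Front part s[0:5] = 'wlssi'
Back part s[5:] = 'ta'
Rotated = back + front = 'ta' + 'wlssi'
Result: tawlssi


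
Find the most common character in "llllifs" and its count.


Input: 'llllifs'
Operation: tally each character
Counts: 'f':1, 'i':1, 'l':4, 's':1
Maximum: 'l' appears 4 times


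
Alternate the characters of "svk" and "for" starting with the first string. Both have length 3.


String 1: 'svk'
String 2: 'for'
Operation: alternate characters
Pairs: 's'+'f', 'v'+'o', 'k'+'r'
Result: sfvokr


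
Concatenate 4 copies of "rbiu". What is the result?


Input string: 'rbiu'
Operation: repeat 4 times
Concatenation: 'rbiu' + 'rbiu' + 'rbiu' + 'rbiu'
Result: rbiurbiurbiurbiu


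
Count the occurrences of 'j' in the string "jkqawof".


Input string: 'jkqawof'
Target character: 'j'
Scan each position: s[0]='j'
Matches found at indices: 0
Total: 1


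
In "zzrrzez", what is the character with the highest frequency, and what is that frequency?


Input: 'zzrrzez'
Operation: tally each character
Counts: 'e':1, 'r':2, 'z':4
Maximum: 'z' appears 4 times


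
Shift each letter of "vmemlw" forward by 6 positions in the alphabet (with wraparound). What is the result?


Input: 'vmemlw', shift = 6
Operation: for each letter, (position + 6) mod 26
Mapping: 'v'(21+6=27, 27 mod 26=1)->'b', 'm'(12+6=18)->'s', 'e'(4+6=10)->'k', 'm'(12+6=18)->'s', 'l'(11+6=17)->'r', 'w'(22+6=28, 28 mod 26=2)->'c'
Result: bsksrc


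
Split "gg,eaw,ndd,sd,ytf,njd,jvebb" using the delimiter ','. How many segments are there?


Input string: 'gg,eaw,ndd,sd,ytf,njd,jvebb'
Delimiter: ','
Split result: 'gg', 'eaw', 'ndd', 'sd', 'ytf', 'njd', 'jvebb'
Number of parts: 7


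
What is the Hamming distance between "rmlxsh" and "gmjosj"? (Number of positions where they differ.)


String 1: 'rmlxsh'
String 2: 'gmjosj'
Compare each position: pos 0: 'r'!='g', pos 1: 'm'=='m', pos 2: 'l'!='j', pos 3: 'x'!='o', pos 4: 's'=='s', pos 5: 'h'!='j'
Differing positions: 4
Hamming distance: 4


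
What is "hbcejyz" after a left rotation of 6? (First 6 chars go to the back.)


Input: 'hbcejyz', shift = 6
Operation: split at index 6 and swap parts
Front part s[0:6] = 'hbcejy'
Back part s[6:] = 'z'
Rotated = back + front = 'z' + 'hbcejy'
Result: zhbcejy


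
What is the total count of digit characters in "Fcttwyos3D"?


Input string: 'Fcttwyos3D'
Operation: count digit characters (0-9)
Scan: 'F', 'c', 't', 't', 'w', 'y', 'o', 's', '3'(digit), 'D'
Digits found: 1
Result: 1


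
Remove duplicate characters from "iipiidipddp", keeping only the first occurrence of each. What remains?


Input: 'iipiidipddp'
Operation: keep first occurrence of each character
Scan: s[0]='i' new -> keep; s[1]='i' seen -> skip; s[2]='p' new -> keep; s[3]='i' seen -> skip; s[4]='i' seen -> skip; s[5]='d' new -> keep; s[6]='i' seen -> skip; s[7]='p' seen -> skip; s[8]='d' seen -> skip; s[9]='d' seen -> skip; s[10]='p' seen -> skip
Result: ipd


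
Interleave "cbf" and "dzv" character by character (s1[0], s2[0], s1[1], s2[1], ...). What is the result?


String 1: 'cbf'
String 2: 'dzv'
Operation: alternate characters
Pairs: 'c'+'d', 'b'+'z', 'f'+'v'
Result: cdbzfv


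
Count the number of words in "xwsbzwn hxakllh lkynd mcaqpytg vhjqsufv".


Input string: 'xwsbzwn hxakllh lkynd mcaqpytg vhjqsufv'
Operation: split by spaces
Words found: 'xwsbzwn', 'hxakllh', 'lkynd', 'mcaqpytg', 'vhjqsufv'
Word count: 5


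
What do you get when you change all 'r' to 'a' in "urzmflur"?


Input string: 'urzmflur'
Operation: replace 'r' with 'a'
Positions of 'r': 1, 7
After replacement: uazmflua


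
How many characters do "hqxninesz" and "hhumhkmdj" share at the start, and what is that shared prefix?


String 1: 'hqxninesz'
String 2: 'hhumhkmdj'
Compare position by position:
pos 0: 'h' vs 'h' match
pos 1: 'q' vs 'h' differ -> stop
Longest common prefix: "h" (length 1)


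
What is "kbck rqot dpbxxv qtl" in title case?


Input string: 'kbck rqot dpbxxv qtl'
Operation: capitalize first letter of each word
Word transformations: 'kbck'->'Kbck', 'rqot'->'Rqot', 'dpbxxv'->'Dpbxxv', 'qtl'->'Qtl'
Result: Kbck Rqot Dpbxxv Qtl


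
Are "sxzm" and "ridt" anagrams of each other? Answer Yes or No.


String 1: 'sxzm' -> sorted: 'msxz'
String 2: 'ridt' -> sorted: 'dirt'
Compare sorted forms: 'msxz' != 'dirt'
Anagram: No


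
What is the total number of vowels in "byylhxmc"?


Input string: 'byylhxmc'
Operation: count vowels (a, e, i, o, u)
Scan: s[0]='b', s[1]='y', s[2]='y', s[3]='l', s[4]='h', s[5]='x', s[6]='m', s[7]='c'
Vowels found: 0
Result: 0


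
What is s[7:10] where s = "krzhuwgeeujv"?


Input string: 'krzhuwgeeujv'
Operation: slice [7:10]
Extract characters: s[7]='e', s[8]='e', s[9]='u'
Result: eeu


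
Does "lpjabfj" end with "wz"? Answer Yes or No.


Input string: 'lpjabfj'
Suffix to check: 'wz'
Last 2 characters of input: 'fj'
Match: False
Result: No


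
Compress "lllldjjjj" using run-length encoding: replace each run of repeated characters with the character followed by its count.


Input: 'lllldjjjj'
Operation: identify consecutive runs
Runs: 'llll' -> l4, 'd' -> d1, 'jjjj' -> j4
Encoded: l4d1j4


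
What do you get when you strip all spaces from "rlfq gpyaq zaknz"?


Input string: 'rlfq gpyaq zaknz'
Operation: remove all spaces
Words: 'rlfq', 'gpyaq', 'zaknz'
Join without spaces: rlfqgpyaqzaknz


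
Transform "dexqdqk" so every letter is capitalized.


Input string: 'dexqdqk'
Operation: convert each letter to uppercase
Mapping: 'd'->'D', 'e'->'E', 'x'->'X', 'q'->'Q', 'd'->'D', 'q'->'Q', 'k'->'K'
Result: DEXQDQK


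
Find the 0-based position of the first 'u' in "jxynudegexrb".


Input string: 'jxynudegexrb'
Target: 'u'
Scanning left to right: s[0]='j', s[1]='x', s[2]='y', s[3]='n', s[4]='u'
First match at index: 4


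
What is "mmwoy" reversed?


Input string: 'mmwoy'
Operation: reverse character order
Original order: 'm' -> 'm' -> 'w' -> 'o' -> 'y'
Reversed order: 'y' -> 'o' -> 'w' -> 'm' -> 'm'
Result: yowmm


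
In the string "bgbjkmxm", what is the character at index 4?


Input string: 'bgbjkmxm'
Operation: get character at index 4
Index mapping: s[0]='b', s[1]='g', s[2]='b', s[3]='j', s[4]='k'
Result: 'k'


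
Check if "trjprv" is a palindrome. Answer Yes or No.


Input string: 'trjprv'
Reversed: 'vrpjrt'
Compare pairs: s[0]='t' vs s[5]='v' (mismatch), s[1]='r' vs s[4]='r' (match), s[2]='j' vs s[3]='p' (mismatch)
Palindrome: No


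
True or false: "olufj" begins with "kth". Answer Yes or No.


Input string: 'olufj'
Prefix to check: 'kth'
First 3 characters of input: 'olu'
Match: False
Result: No


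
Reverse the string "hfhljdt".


Input string: 'hfhljdt'
Operation: reverse character order
Original order: 'h' -> 'f' -> 'h' -> 'l' -> 'j' -> 'd' -> 't'
Reversed order: 't' -> 'd' -> 'j' -> 'l' -> 'h' -> 'f' -> 'h'
Result: tdjlhfh


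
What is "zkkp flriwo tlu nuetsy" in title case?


Input string: 'zkkp flriwo tlu nuetsy'
Operation: capitalize first letter of each word
Word transformations: 'zkkp'->'Zkkp', 'flriwo'->'Flriwo', 'tlu'->'Tlu', 'nuetsy'->'Nuetsy'
Result: Zkkp Flriwo Tlu Nuetsy


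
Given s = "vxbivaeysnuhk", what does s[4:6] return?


Input string: 'vxbivaeysnuhk'
Operation: slice [4:6]
Extract characters: s[4]='v', s[5]='a'
Result: va


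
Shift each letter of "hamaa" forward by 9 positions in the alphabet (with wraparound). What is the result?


Input: 'hamaa', shift = 9
Operation: for each letter, (position + 9) mod 26
Mapping: 'h'(7+9=16)->'q', 'a'(0+9=9)->'j', 'm'(12+9=21)->'v', 'a'(0+9=9)->'j', 'a'(0+9=9)->'j'
Result: qjvjj


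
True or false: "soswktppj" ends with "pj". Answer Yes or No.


Input string: 'soswktppj'
Suffix to check: 'pj'
Last 2 characters of input: 'pj'
Match: True
Result: Yes


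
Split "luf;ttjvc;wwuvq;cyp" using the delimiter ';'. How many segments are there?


Input string: 'luf;ttjvc;wwuvq;cyp'
Delimiter: ';'
Split result: 'luf', 'ttjvc', 'wwuvq', 'cyp'
Number of parts: 4


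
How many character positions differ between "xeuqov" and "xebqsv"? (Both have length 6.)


String 1: 'xeuqov'
String 2: 'xebqsv'
Compare each position: pos 0: 'x'=='x', pos 1: 'e'=='e', pos 2: 'u'!='b', pos 3: 'q'=='q', pos 4: 'o'!='s', pos 5: 'v'=='v'
Differing positions: 2
Hamming distance: 2


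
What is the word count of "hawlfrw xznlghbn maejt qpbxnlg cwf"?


Input string: 'hawlfrw xznlghbn maejt qpbxnlg cwf'
Operation: split by spaces
Words found: 'hawlfrw', 'xznlghbn', 'maejt', 'qpbxnlg', 'cwf'
Word count: 5


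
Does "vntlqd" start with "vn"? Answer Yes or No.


Input string: 'vntlqd'
Prefix to check: 'vn'
First 2 characters of input: 'vn'
Match: True
Result: Yes


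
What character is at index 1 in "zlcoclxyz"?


Input string: 'zlcoclxyz'
Operation: get character at index 1
Index mapping: s[0]='z', s[1]='l'
Result: 'l'


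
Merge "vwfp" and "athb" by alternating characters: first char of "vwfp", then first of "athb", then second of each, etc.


String 1: 'vwfp'
String 2: 'athb'
Operation: alternate characters
Pairs: 'v'+'a', 'w'+'t', 'f'+'h', 'p'+'b'
Result: vawtfhpb


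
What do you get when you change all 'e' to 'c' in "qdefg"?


Input string: 'qdefg'
Operation: replace 'e' with 'c'
Positions of 'e': 2
After replacement: qdcfg


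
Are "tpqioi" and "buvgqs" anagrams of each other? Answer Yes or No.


String 1: 'tpqioi' -> sorted: 'iiopqt'
String 2: 'buvgqs' -> sorted: 'bgqsuv'
Compare sorted forms: 'iiopqt' != 'bgqsuv'
Anagram: No


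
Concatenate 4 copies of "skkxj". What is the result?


Input string: 'skkxj'
Operation: repeat 4 times
Concatenation: 'skkxj' + 'skkxj' + 'skkxj' + 'skkxj'
Result: skkxjskkxjskkxjskkxj


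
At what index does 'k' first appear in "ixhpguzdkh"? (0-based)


Input string: 'ixhpguzdkh'
Target: 'k'
Scanning left to right: s[0]='i', s[1]='x', s[2]='h', s[3]='p', s[4]='g', s[5]='u', s[6]='z', s[7]='d', s[8]='k'
First match at index: 8


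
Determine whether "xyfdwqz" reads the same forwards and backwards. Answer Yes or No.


Input string: 'xyfdwqz'
Reversed: 'zqwdfyx'
Compare pairs: s[0]='x' vs s[6]='z' (mismatch), s[1]='y' vs s[5]='q' (mismatch), s[2]='f' vs s[4]='w' (mismatch)
Palindrome: No


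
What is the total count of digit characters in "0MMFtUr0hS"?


Input string: '0MMFtUr0hS'
Operation: count digit characters (0-9)
Scan: '0'(digit), 'M', 'M', 'F', 't', 'U', 'r', '0'(digit), 'h', 'S'
Digits found: 2
Result: 2


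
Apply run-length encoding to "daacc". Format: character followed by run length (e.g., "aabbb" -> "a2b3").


Input: 'daacc'
Operation: identify consecutive runs
Runs: 'd' -> d1, 'aa' -> a2, 'cc' -> c2
Encoded: d1a2c2


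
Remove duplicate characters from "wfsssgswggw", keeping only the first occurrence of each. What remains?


Input: 'wfsssgswggw'
Operation: keep first occurrence of each character
Scan: s[0]='w' new -> keep; s[1]='f' new -> keep; s[2]='s' new -> keep; s[3]='s' seen -> skip; s[4]='s' seen -> skip; s[5]='g' new -> keep; s[6]='s' seen -> skip; s[7]='w' seen -> skip; s[8]='g' seen -> skip; s[9]='g' seen -> skip; s[10]='w' seen -> skip
Result: wfsg


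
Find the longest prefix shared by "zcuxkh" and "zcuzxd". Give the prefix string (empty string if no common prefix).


String 1: 'zcuxkh'
String 2: 'zcuzxd'
Compare position by position:
pos 0: 'z' vs 'z' match
pos 1: 'c' vs 'c' match
pos 2: 'u' vs 'u' match
pos 3: 'x' vs 'z' differ -> stop
Longest common prefix: "zcu" (length 3)


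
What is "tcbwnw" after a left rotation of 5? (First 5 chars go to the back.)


Input: 'tcbwnw', shift = 5
Operation: split at index 5 and swap parts
Front part s[0:5] = 'tcbwn'
Back part s[5:] = 'w'
Rotated = back + front = 'w' + 'tcbwn'
Result: wtcbwn


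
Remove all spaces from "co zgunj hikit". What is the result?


Input string: 'co zgunj hikit'
Operation: remove all spaces
Words: 'co', 'zgunj', 'hikit'
Join without spaces: cozgunjhikit


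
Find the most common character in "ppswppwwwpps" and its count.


Input: 'ppswppwwwpps'
Operation: tally each character
Counts: 'p':6, 's':2, 'w':4
Maximum: 'p' appears 6 times


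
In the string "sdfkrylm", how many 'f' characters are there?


Input string: 'sdfkrylm'
Target character: 'f'
Scan each position: s[2]='f'
Matches found at indices: 2
Total: 1


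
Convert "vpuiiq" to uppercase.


Input string: 'vpuiiq'
Operation: convert each letter to uppercase
Mapping: 'v'->'V', 'p'->'P', 'u'->'U', 'i'->'I', 'i'->'I', 'q'->'Q'
Result: VPUIIQ


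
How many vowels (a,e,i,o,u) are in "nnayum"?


Input string: 'nnayum'
Operation: count vowels (a, e, i, o, u)
Scan: s[0]='n', s[1]='n', s[2]='a' (vowel), s[3]='y', s[4]='u' (vowel), s[5]='m'
Vowels found: 2
Result: 2


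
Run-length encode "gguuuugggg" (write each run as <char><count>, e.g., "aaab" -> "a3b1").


Input: 'gguuuugggg'
Operation: identify consecutive runs
Runs: 'gg' -> g2, 'uuuu' -> u4, 'gggg' -> g4
Encoded: g2u4g4


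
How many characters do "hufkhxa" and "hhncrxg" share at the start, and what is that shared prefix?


String 1: 'hufkhxa'
String 2: 'hhncrxg'
Compare position by position:
pos 0: 'h' vs 'h' match
pos 1: 'u' vs 'h' differ -> stop
Longest common prefix: "h" (length 1)


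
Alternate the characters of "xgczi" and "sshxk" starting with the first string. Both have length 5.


String 1: 'xgczi'
String 2: 'sshxk'
Operation: alternate characters
Pairs: 'x'+'s', 'g'+'s', 'c'+'h', 'z'+'x', 'i'+'k'
Result: xsgschzxik


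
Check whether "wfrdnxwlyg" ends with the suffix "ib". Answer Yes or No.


Input string: 'wfrdnxwlyg'
Suffix to check: 'ib'
Last 2 characters of input: 'yg'
Match: False
Result: No


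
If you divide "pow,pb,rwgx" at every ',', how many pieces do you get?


Input string: 'pow,pb,rwgx'
Delimiter: ','
Split result: 'pow', 'pb', 'rwgx'
Number of parts: 3


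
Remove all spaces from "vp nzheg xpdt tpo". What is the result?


Input string: 'vp nzheg xpdt tpo'
Operation: remove all spaces
Words: 'vp', 'nzheg', 'xpdt', 'tpo'
Join without spaces: vpnzhegxpdttpo


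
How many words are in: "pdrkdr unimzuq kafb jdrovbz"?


Input string: 'pdrkdr unimzuq kafb jdrovbz'
Operation: split by spaces
Words found: 'pdrkdr', 'unimzuq', 'kafb', 'jdrovbz'
Word count: 4


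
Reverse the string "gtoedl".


Input string: 'gtoedl'
Operation: reverse character order
Original order: 'g' -> 't' -> 'o' -> 'e' -> 'd' -> 'l'
Reversed order: 'l' -> 'd' -> 'e' -> 'o' -> 't' -> 'g'
Result: ldeotg


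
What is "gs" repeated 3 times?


Input string: 'gs'
Operation: repeat 3 times
Concatenation: 'gs' + 'gs' + 'gs'
Result: gsgsgs


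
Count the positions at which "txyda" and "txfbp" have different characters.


String 1: 'txyda'
String 2: 'txfbp'
Compare each position: pos 0: 't'=='t', pos 1: 'x'=='x', pos 2: 'y'!='f', pos 3: 'd'!='b', pos 4: 'a'!='p'
Differing positions: 3
Hamming distance: 3


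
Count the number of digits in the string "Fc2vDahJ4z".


Input string: 'Fc2vDahJ4z'
Operation: count digit characters (0-9)
Scan: 'F', 'c', '2'(digit), 'v', 'D', 'a', 'h', 'J', '4'(digit), 'z'
Digits found: 2
Result: 2


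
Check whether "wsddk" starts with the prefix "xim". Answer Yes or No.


Input string: 'wsddk'
Prefix to check: 'xim'
First 3 characters of input: 'wsd'
Match: False
Result: No


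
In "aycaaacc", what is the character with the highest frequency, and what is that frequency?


Input: 'aycaaacc'
Operation: tally each character
Counts: 'a':4, 'c':3, 'y':1
Maximum: 'a' appears 4 times


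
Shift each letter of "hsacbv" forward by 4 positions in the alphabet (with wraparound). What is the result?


Input: 'hsacbv', shift = 4
Operation: for each letter, (position + 4) mod 26
Mapping: 'h'(7+4=11)->'l', 's'(18+4=22)->'w', 'a'(0+4=4)->'e', 'c'(2+4=6)->'g', 'b'(1+4=5)->'f', 'v'(21+4=25)->'z'
Result: lwegfz


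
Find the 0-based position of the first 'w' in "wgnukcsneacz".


Input string: 'wgnukcsneacz'
Target: 'w'
Scanning left to right: s[0]='w'
First match at index: 0


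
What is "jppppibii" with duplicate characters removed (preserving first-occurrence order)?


Input: 'jppppibii'
Operation: keep first occurrence of each character
Scan: s[0]='j' new -> keep; s[1]='p' new -> keep; s[2]='p' seen -> skip; s[3]='p' seen -> skip; s[4]='p' seen -> skip; s[5]='i' new -> keep; s[6]='b' new -> keep; s[7]='i' seen -> skip; s[8]='i' seen -> skip
Result: jpib


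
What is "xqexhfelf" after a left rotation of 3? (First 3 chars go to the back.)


Input: 'xqexhfelf', shift = 3
Operation: split at index 3 and swap parts
Front part s[0:3] = 'xqe'
Back part s[3:] = 'xhfelf'
Rotated = back + front = 'xhfelf' + 'xqe'
Result: xhfelfxqe


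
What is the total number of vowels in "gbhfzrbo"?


Input string: 'gbhfzrbo'
Operation: count vowels (a, e, i, o, u)
Scan: s[0]='g', s[1]='b', s[2]='h', s[3]='f', s[4]='z', s[5]='r', s[6]='b', s[7]='o' (vowel)
Vowels found: 1
Result: 1


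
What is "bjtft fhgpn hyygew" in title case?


Input string: 'bjtft fhgpn hyygew'
Operation: capitalize first letter of each word
Word transformations: 'bjtft'->'Bjtft', 'fhgpn'->'Fhgpn', 'hyygew'->'Hyygew'
Result: Bjtft Fhgpn Hyygew


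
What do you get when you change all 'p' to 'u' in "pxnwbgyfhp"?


Input string: 'pxnwbgyfhp'
Operation: replace 'p' with 'u'
Positions of 'p': 0, 9
After replacement: uxnwbgyfhu


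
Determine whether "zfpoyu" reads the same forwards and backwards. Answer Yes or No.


Input string: 'zfpoyu'
Reversed: 'uyopfz'
Compare pairs: s[0]='z' vs s[5]='u' (mismatch), s[1]='f' vs s[4]='y' (mismatch), s[2]='p' vs s[3]='o' (mismatch)
Palindrome: No


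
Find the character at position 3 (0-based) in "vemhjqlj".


Input string: 'vemhjqlj'
Operation: get character at index 3
Index mapping: s[0]='v', s[1]='e', s[2]='m', s[3]='h'
Result: 'h'


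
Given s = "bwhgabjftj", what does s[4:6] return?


Input string: 'bwhgabjftj'
Operation: slice [4:6]
Extract characters: s[4]='a', s[5]='b'
Result: ab


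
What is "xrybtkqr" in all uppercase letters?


Input string: 'xrybtkqr'
Operation: convert each letter to uppercase
Mapping: 'x'->'X', 'r'->'R', 'y'->'Y', 'b'->'B', 't'->'T', 'k'->'K', 'q'->'Q', 'r'->'R'
Result: XRYBTKQR


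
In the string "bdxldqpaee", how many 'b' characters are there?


Input string: 'bdxldqpaee'
Target character: 'b'
Scan each position: s[0]='b'
Matches found at indices: 0
Total: 1


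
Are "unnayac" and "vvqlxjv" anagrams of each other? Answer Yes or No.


String 1: 'unnayac' -> sorted: 'aacnnuy'
String 2: 'vvqlxjv' -> sorted: 'jlqvvvx'
Compare sorted forms: 'aacnnuy' != 'jlqvvvx'
Anagram: No


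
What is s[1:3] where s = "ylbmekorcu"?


Input string: 'ylbmekorcu'
Operation: slice [1:3]
Extract characters: s[1]='l', s[2]='b'
Result: lb


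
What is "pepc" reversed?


Input string: 'pepc'
Operation: reverse character order
Original order: 'p' -> 'e' -> 'p' -> 'c'
Reversed order: 'c' -> 'p' -> 'e' -> 'p'
Result: cpep


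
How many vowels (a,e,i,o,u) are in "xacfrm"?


Input string: 'xacfrm'
Operation: count vowels (a, e, i, o, u)
Scan: s[0]='x', s[1]='a' (vowel), s[2]='c', s[3]='f', s[4]='r', s[5]='m'
Vowels found: 1
Result: 1


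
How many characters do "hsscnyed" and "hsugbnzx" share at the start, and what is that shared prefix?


String 1: 'hsscnyed'
String 2: 'hsugbnzx'
Compare position by position:
pos 0: 'h' vs 'h' match
pos 1: 's' vs 's' match
pos 2: 's' vs 'u' differ -> stop
Longest common prefix: "hs" (length 2)


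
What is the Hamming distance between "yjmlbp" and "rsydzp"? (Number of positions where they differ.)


String 1: 'yjmlbp'
String 2: 'rsydzp'
Compare each position: pos 0: 'y'!='r', pos 1: 'j'!='s', pos 2: 'm'!='y', pos 3: 'l'!='d', pos 4: 'b'!='z', pos 5: 'p'=='p'
Differing positions: 5
Hamming distance: 5


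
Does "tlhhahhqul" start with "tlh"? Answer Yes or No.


Input string: 'tlhhahhqul'
Prefix to check: 'tlh'
First 3 characters of input: 'tlh'
Match: True
Result: Yes


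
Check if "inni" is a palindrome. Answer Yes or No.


Input string: 'inni'
Reversed: 'inni'
Compare pairs: s[0]='i' vs s[3]='i' (match), s[1]='n' vs s[2]='n' (match)
Palindrome: Yes


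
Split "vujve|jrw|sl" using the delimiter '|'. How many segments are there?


Input string: 'vujve|jrw|sl'
Delimiter: '|'
Split result: 'vujve', 'jrw', 'sl'
Number of parts: 3


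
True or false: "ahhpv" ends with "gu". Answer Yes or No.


Input string: 'ahhpv'
Suffix to check: 'gu'
Last 2 characters of input: 'pv'
Match: False
Result: No


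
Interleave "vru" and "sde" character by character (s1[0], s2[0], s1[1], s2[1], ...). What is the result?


String 1: 'vru'
String 2: 'sde'
Operation: alternate characters
Pairs: 'v'+'s', 'r'+'d', 'u'+'e'
Result: vsrdue


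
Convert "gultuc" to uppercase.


Input string: 'gultuc'
Operation: convert each letter to uppercase
Mapping: 'g'->'G', 'u'->'U', 'l'->'L', 't'->'T', 'u'->'U', 'c'->'C'
Result: GULTUC


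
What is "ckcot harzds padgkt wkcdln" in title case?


Input string: 'ckcot harzds padgkt wkcdln'
Operation: capitalize first letter of each word
Word transformations: 'ckcot'->'Ckcot', 'harzds'->'Harzds', 'padgkt'->'Padgkt', 'wkcdln'->'Wkcdln'
Result: Ckcot Harzds Padgkt Wkcdln


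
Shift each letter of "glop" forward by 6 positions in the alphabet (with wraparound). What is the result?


Input: 'glop', shift = 6
Operation: for each letter, (position + 6) mod 26
Mapping: 'g'(6+6=12)->'m', 'l'(11+6=17)->'r', 'o'(14+6=20)->'u', 'p'(15+6=21)->'v'
Result: mruv


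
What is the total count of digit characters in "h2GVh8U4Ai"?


Input string: 'h2GVh8U4Ai'
Operation: count digit characters (0-9)
Scan: 'h', '2'(digit), 'G', 'V', 'h', '8'(digit), 'U', '4'(digit), 'A', 'i'
Digits found: 3
Result: 3


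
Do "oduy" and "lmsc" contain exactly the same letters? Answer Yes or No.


String 1: 'oduy' -> sorted: 'douy'
String 2: 'lmsc' -> sorted: 'clms'
Compare sorted forms: 'douy' != 'clms'
Anagram: No


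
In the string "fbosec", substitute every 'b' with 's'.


Input string: 'fbosec'
Operation: replace 'b' with 's'
Positions of 'b': 1
After replacement: fsosec


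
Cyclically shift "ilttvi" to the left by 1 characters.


Input: 'ilttvi', shift = 1
Operation: split at index 1 and swap parts
Front part s[0:1] = 'i'
Back part s[1:] = 'lttvi'
Rotated = back + front = 'lttvi' + 'i'
Result: lttvii


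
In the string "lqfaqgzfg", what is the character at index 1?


Input string: 'lqfaqgzfg'
Operation: get character at index 1
Index mapping: s[0]='l', s[1]='q'
Result: 'q'


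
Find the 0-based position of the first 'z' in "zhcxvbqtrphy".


Input string: 'zhcxvbqtrphy'
Target: 'z'
Scanning left to right: s[0]='z'
First match at index: 0


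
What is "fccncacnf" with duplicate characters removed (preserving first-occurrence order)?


Input: 'fccncacnf'
Operation: keep first occurrence of each character
Scan: s[0]='f' new -> keep; s[1]='c' new -> keep; s[2]='c' seen -> skip; s[3]='n' new -> keep; s[4]='c' seen -> skip; s[5]='a' new -> keep; s[6]='c' seen -> skip; s[7]='n' seen -> skip; s[8]='f' seen -> skip
Result: fcna


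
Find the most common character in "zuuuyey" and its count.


Input: 'zuuuyey'
Operation: tally each character
Counts: 'e':1, 'u':3, 'y':2, 'z':1
Maximum: 'u' appears 3 times


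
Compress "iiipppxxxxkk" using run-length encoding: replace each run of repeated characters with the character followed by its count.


Input: 'iiipppxxxxkk'
Operation: identify consecutive runs
Runs: 'iii' -> i3, 'ppp' -> p3, 'xxxx' -> x4, 'kk' -> k2
Encoded: i3p3x4k2
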